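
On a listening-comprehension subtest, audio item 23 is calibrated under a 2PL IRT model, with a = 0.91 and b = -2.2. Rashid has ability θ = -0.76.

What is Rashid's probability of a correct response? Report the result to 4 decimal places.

0.7876

P(θ) = 1 / (1 + exp(−a(θ − b)))
Exponent: 0.91 × (-0.76 − (-2.2)) = 1.3104
1/(1 + e^{-1.3104}) = 0.7876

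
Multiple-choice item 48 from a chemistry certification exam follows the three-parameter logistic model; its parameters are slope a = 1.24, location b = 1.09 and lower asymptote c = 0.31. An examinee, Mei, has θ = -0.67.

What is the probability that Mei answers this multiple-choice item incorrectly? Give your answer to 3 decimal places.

P(θ) = c + (1 − c) · 1 / (1 + exp(−a(θ − b)))
Exponent: 1.24 × (-0.67 − 1.09) = -2.1824
1/(1 + e^{2.1824}) = 0.1013
P = 0.31 + 0.69 × 0.1013 = 0.3799
P(incorrect) = 1 − 0.3799 = 0.6201

0.620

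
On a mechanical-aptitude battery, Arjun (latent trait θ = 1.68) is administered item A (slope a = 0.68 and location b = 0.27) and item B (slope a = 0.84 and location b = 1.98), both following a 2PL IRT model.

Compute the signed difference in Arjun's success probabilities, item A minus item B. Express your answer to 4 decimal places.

P(θ) = 1 / (1 + exp(−a(θ − b)))
P_A = 0.7229
P_B = 0.4373
P_A − P_B = 0.2856

0.2856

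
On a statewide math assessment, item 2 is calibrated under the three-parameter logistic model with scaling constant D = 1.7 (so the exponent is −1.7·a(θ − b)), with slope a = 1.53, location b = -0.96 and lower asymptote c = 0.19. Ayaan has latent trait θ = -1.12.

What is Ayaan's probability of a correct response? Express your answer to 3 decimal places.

0.512

P(θ) = c + (1 − c) · 1 / (1 + exp(−D·a(θ − b)))
Exponent: 1.7 × 1.53 × (-1.12 − (-0.96)) = -0.4162
1/(1 + e^{0.4162}) = 0.3974
P = 0.19 + 0.81 × 0.3974 = 0.5119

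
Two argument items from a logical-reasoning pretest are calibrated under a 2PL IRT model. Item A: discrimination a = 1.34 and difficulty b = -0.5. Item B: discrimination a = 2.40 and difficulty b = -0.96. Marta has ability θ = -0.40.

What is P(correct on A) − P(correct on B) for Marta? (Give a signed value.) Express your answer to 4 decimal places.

P(θ) = 1 / (1 + exp(−a(θ − b)))
P_A = 0.5334
P_B = 0.7931
P_A − P_B = -0.2597

-0.2597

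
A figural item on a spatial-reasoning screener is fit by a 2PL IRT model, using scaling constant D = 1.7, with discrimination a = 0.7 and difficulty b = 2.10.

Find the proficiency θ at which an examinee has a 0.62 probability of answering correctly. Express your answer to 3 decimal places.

2.511

P(θ) = 1 / (1 + exp(−D·a(θ − b)))
logit = ln(0.6200/0.3800) = 0.4895
θ = b + logit/(1.7·a) = 2.10 + 0.4895/1.1900 = 2.5114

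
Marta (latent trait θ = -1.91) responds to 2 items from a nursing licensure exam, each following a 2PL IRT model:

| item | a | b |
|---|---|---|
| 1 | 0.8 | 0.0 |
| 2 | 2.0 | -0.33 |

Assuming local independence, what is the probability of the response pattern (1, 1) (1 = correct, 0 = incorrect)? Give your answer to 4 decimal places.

P(θ) = 1 / (1 + exp(−a(θ − b)))
P_1 = 1/(1+e^{1.5280}) = 0.1783
P_2 = 1/(1+e^{3.1600}) = 0.0407
L = P_1 × P_2 = 0.1783 × 0.0407 = 0.00726

0.0073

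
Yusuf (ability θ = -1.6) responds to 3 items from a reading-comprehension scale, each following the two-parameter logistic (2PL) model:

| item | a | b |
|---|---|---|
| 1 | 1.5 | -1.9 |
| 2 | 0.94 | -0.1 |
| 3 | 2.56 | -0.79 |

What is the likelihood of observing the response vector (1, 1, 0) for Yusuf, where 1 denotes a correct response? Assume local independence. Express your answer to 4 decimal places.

P(θ) = 1 / (1 + exp(−a(θ − b)))
P_1 = 1/(1+e^{-0.4500}) = 0.6106
P_2 = 1/(1+e^{1.4100}) = 0.1962
P_3 = 1/(1+e^{2.0736}) = 0.1117
L = P_1 × P_2 × (1−P_3) = 0.6106 × 0.1962 × 0.8883 = 0.10644

0.1064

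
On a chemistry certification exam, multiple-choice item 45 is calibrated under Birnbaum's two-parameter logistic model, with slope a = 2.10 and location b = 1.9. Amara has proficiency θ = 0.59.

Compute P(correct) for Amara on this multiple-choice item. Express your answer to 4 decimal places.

P(θ) = 1 / (1 + exp(−a(θ − b)))
Exponent: 2.10 × (0.59 − 1.9) = -2.7510
1/(1 + e^{2.7510}) = 0.0600

0.0600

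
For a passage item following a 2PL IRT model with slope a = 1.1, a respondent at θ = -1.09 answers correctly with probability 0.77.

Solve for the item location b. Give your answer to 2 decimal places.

P(θ) = 1 / (1 + exp(−a(θ − b)))
logit(0.77) = ln(0.77/0.23) = 1.2083
b = θ − logit/(a) = -1.09 − 1.2083/1.1000 = -2.1885

-2.19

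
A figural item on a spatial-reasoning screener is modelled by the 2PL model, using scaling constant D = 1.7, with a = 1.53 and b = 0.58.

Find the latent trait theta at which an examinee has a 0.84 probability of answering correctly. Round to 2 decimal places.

1.22

P(theta) = 1 / (1 + exp(−D·a(theta − b)))
logit = ln(0.8400/0.1600) = 1.6582
theta = b + logit/(1.7·a) = 0.58 + 1.6582/2.6010 = 1.2175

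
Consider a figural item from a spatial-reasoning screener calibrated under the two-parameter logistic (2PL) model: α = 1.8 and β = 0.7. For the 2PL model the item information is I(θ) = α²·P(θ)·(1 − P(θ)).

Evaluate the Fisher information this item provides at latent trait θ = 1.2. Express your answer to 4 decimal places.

0.6658

P = 1/(1+e^{-0.9000}) = 0.7109
P(1−P) = 0.7109 × 0.2891 = 0.2055
I = α² × P(1−P) = 1.8² × 0.2055 = 0.66582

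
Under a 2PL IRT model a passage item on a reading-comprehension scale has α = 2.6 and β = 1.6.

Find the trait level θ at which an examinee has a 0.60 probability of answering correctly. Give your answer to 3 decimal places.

P(θ) = 1 / (1 + exp(−α(θ − β)))
logit = ln(0.6000/0.4000) = 0.4055
θ = β + logit/(α) = 1.6 + 0.4055/2.6000 = 1.7559

1.756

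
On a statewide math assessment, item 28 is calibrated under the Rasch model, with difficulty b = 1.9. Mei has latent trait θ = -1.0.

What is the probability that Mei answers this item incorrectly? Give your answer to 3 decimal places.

0.948

P(θ) = 1 / (1 + exp(−(θ − b)))
Exponent: (-1.0 − 1.9) = -2.9000
1/(1 + e^{2.9000}) = 0.0522
P = 0.0522
P(incorrect) = 1 − 0.0522 = 0.9478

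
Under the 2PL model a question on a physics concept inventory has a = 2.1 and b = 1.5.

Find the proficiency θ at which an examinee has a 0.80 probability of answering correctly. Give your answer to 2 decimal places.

P(θ) = 1 / (1 + exp(−a(θ − b)))
logit = ln(0.8000/0.2000) = 1.3863
θ = b + logit/(a) = 1.5 + 1.3863/2.1000 = 2.1601

2.16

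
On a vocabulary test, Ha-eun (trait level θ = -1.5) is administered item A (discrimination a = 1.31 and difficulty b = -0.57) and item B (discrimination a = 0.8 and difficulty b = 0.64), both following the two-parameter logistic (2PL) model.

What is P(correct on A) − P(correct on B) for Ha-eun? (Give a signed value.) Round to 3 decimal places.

P(θ) = 1 / (1 + exp(−a(θ − b)))
P_A = 0.2282
P_B = 0.1529
P_A − P_B = 0.0753

0.075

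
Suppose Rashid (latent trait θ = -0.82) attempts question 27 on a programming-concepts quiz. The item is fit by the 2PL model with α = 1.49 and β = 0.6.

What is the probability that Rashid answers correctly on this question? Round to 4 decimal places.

P(θ) = 1 / (1 + exp(−α(θ − β)))
Exponent: 1.49 × (-0.82 − 0.6) = -2.1158
1/(1 + e^{2.1158}) = 0.1076

0.1076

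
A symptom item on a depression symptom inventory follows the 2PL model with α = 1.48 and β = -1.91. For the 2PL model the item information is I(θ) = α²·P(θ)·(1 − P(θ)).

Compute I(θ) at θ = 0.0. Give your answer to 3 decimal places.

0.116

P = 1/(1+e^{-2.8268}) = 0.9441
P(1−P) = 0.9441 × 0.0559 = 0.0528
I = α² × P(1−P) = 1.48² × 0.0528 = 0.11559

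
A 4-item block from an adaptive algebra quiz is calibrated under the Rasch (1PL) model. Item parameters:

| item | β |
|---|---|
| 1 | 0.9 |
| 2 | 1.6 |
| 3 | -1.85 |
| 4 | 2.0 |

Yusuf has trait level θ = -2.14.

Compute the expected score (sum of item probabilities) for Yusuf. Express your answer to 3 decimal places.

P(θ) = 1 / (1 + exp(−(θ − β)))
P_1 = 1/(1+e^{3.0400}) = 0.0457
P_2 = 1/(1+e^{3.7400}) = 0.0232
P_3 = 1/(1+e^{0.2900}) = 0.4280
P_4 = 1/(1+e^{4.1400}) = 0.0157
E[score] = 0.0457 + 0.0232 + 0.4280 + 0.0157 = 0.5125

0.513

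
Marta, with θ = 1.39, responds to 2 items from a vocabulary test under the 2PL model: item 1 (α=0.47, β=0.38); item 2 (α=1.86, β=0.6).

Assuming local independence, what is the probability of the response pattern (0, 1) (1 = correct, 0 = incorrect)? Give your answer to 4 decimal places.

0.3118

P(θ) = 1 / (1 + exp(−α(θ − β)))
P_1 = 1/(1+e^{-0.4747}) = 0.6165
P_2 = 1/(1+e^{-1.4694}) = 0.8130
L = (1−P_1) × P_2 = 0.3835 × 0.8130 = 0.31178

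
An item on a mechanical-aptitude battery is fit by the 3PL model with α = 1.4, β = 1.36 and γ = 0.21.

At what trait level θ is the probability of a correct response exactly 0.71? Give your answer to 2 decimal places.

1.75

P(θ) = γ + (1 − γ) · 1 / (1 + exp(−α(θ − β)))
Remove guessing floor: (0.71 − 0.21)/(1 − 0.21) = 0.6329
logit = ln(0.6329/0.3671) = 0.5447
θ = β + logit/(α) = 1.36 + 0.5447/1.4000 = 1.7491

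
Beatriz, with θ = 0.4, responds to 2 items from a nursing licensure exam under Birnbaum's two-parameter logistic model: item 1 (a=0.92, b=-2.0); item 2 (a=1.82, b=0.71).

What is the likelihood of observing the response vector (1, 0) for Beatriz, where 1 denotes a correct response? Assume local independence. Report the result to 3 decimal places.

0.574

P(θ) = 1 / (1 + exp(−a(θ − b)))
P_1 = 1/(1+e^{-2.2080}) = 0.9010
P_2 = 1/(1+e^{0.5642}) = 0.3626
L = P_1 × (1−P_2) = 0.9010 × 0.6374 = 0.57430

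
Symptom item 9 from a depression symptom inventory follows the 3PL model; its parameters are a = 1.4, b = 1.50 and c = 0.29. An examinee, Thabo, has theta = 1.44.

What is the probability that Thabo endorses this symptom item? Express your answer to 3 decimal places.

P(theta) = c + (1 − c) · 1 / (1 + exp(−a(theta − b)))
Exponent: 1.4 × (1.44 − 1.50) = -0.0840
1/(1 + e^{0.0840}) = 0.4790
P = 0.29 + 0.71 × 0.4790 = 0.6301

0.630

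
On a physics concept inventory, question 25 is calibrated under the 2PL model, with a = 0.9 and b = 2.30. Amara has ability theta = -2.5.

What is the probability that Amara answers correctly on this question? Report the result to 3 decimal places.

P(theta) = 1 / (1 + exp(−a(theta − b)))
Exponent: 0.9 × (-2.5 − 2.30) = -4.3200
1/(1 + e^{4.3200}) = 0.0131

0.013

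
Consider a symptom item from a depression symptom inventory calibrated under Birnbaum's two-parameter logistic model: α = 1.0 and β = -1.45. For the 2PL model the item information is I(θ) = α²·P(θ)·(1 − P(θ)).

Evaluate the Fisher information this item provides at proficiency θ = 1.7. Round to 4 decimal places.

0.0394

P = 1/(1+e^{-3.1500}) = 0.9589
P(1−P) = 0.9589 × 0.0411 = 0.0394
I = α² × P(1−P) = 1.0² × 0.0394 = 0.03940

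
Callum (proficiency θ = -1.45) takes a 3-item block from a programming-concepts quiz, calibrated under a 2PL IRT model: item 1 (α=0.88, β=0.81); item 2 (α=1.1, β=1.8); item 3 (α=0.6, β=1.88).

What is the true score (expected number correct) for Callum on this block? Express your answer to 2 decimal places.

P(θ) = 1 / (1 + exp(−α(θ − β)))
P_1 = 1/(1+e^{1.9888}) = 0.1204
P_2 = 1/(1+e^{3.5750}) = 0.0273
P_3 = 1/(1+e^{1.9980}) = 0.1194
E[score] = 0.1204 + 0.0273 + 0.1194 = 0.2670

0.27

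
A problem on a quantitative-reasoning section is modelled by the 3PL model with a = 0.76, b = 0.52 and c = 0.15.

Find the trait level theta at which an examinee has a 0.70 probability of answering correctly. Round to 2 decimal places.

P(theta) = c + (1 − c) · 1 / (1 + exp(−a(theta − b)))
Remove guessing floor: (0.70 − 0.15)/(1 − 0.15) = 0.6471
logit = ln(0.6471/0.3529) = 0.6061
theta = b + logit/(a) = 0.52 + 0.6061/0.7600 = 1.3175

1.32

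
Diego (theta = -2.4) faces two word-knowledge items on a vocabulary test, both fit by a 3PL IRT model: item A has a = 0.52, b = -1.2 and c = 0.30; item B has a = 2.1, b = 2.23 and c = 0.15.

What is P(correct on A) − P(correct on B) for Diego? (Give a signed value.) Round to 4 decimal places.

0.3942

P(theta) = c + (1 − c) · 1 / (1 + exp(−a(theta − b)))
P_A = 0.5442
P_B = 0.1501
P_A − P_B = 0.3942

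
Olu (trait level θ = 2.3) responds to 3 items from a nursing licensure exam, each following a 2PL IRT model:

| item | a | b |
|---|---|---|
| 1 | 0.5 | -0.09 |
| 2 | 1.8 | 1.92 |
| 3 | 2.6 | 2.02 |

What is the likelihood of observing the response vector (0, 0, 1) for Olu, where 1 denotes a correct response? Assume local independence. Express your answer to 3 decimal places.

P(θ) = 1 / (1 + exp(−a(θ − b)))
P_1 = 1/(1+e^{-1.1950}) = 0.7676
P_2 = 1/(1+e^{-0.6840}) = 0.6646
P_3 = 1/(1+e^{-0.7280}) = 0.6744
L = (1−P_1) × (1−P_2) × P_3 = 0.2324 × 0.3354 × 0.6744 = 0.05255

0.053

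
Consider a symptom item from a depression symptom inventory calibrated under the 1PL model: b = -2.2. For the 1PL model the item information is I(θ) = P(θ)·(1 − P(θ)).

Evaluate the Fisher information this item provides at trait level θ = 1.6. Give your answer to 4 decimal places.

P = 1/(1+e^{-3.8000}) = 0.9781
P(1−P) = 0.9781 × 0.0219 = 0.0214
I = P(1−P) = 0.02140

0.0214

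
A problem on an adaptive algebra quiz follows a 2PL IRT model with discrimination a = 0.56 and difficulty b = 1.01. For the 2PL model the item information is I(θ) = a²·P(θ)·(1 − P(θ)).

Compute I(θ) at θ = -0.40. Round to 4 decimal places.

P = 1/(1+e^{0.7896}) = 0.3123
P(1−P) = 0.3123 × 0.6877 = 0.2148
I = a² × P(1−P) = 0.56² × 0.2148 = 0.06735

0.0673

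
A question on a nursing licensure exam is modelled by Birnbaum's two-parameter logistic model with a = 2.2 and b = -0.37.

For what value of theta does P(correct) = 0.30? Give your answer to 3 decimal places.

P(theta) = 1 / (1 + exp(−a(theta − b)))
logit = ln(0.3000/0.7000) = -0.8473
theta = b + logit/(a) = -0.37 + (-0.8473)/2.2000 = -0.7551

-0.755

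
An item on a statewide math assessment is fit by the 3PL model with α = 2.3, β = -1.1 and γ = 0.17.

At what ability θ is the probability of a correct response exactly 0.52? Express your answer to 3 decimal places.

P(θ) = γ + (1 − γ) · 1 / (1 + exp(−α(θ − β)))
Remove guessing floor: (0.52 − 0.17)/(1 − 0.17) = 0.4217
logit = ln(0.4217/0.5783) = -0.3159
θ = β + logit/(α) = -1.1 + (-0.3159)/2.3000 = -1.2373

-1.237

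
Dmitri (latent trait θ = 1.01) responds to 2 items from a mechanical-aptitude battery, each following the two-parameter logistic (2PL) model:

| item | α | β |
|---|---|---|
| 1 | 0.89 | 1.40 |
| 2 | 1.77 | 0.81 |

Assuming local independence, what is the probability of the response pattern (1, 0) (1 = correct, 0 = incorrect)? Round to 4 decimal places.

0.1708

P(θ) = 1 / (1 + exp(−α(θ − β)))
P_1 = 1/(1+e^{0.3471}) = 0.4141
P_2 = 1/(1+e^{-0.3540}) = 0.5876
L = P_1 × (1−P_2) = 0.4141 × 0.4124 = 0.17077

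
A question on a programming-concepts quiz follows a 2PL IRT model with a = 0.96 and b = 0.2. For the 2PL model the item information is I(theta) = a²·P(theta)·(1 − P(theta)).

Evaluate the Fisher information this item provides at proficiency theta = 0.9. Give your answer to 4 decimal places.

0.2062

P = 1/(1+e^{-0.6720}) = 0.6620
P(1−P) = 0.6620 × 0.3380 = 0.2238
I = a² × P(1−P) = 0.96² × 0.2238 = 0.20623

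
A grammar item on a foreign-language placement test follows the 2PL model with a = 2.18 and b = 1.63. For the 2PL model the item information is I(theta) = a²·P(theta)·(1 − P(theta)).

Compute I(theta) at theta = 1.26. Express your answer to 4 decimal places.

1.0140

P = 1/(1+e^{0.8066}) = 0.3086
P(1−P) = 0.3086 × 0.6914 = 0.2134
I = a² × P(1−P) = 2.18² × 0.2134 = 1.01403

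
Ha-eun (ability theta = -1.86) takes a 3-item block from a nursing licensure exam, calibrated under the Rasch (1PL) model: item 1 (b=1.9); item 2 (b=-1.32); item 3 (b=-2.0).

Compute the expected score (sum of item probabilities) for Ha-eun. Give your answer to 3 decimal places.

0.926

P(theta) = 1 / (1 + exp(−(theta − b)))
P_1 = 1/(1+e^{3.7600}) = 0.0228
P_2 = 1/(1+e^{0.5400}) = 0.3682
P_3 = 1/(1+e^{-0.1400}) = 0.5349
E[score] = 0.0228 + 0.3682 + 0.5349 = 0.9259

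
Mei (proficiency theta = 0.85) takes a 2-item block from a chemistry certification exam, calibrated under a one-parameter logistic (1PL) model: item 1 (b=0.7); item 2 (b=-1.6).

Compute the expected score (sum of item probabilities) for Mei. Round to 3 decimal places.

1.458

P(theta) = 1 / (1 + exp(−(theta − b)))
P_1 = 1/(1+e^{-0.1500}) = 0.5374
P_2 = 1/(1+e^{-2.4500}) = 0.9206
E[score] = 0.5374 + 0.9206 = 1.4580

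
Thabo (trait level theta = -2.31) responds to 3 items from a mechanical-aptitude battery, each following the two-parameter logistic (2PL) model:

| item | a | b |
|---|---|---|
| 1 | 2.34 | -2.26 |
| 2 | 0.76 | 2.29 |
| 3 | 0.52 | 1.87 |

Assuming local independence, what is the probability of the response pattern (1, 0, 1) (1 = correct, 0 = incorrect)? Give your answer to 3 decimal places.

0.047

P(theta) = 1 / (1 + exp(−a(theta − b)))
P_1 = 1/(1+e^{0.1170}) = 0.4708
P_2 = 1/(1+e^{3.4960}) = 0.0294
P_3 = 1/(1+e^{2.1736}) = 0.1021
L = P_1 × (1−P_2) × P_3 = 0.4708 × 0.9706 × 0.1021 = 0.04667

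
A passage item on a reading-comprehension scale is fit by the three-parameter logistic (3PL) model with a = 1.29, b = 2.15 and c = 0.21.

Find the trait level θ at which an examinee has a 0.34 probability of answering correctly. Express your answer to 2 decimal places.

P(θ) = c + (1 − c) · 1 / (1 + exp(−a(θ − b)))
Remove guessing floor: (0.34 − 0.21)/(1 − 0.21) = 0.1646
logit = ln(0.1646/0.8354) = -1.6247
θ = b + logit/(a) = 2.15 + (-1.6247)/1.2900 = 0.8905

0.89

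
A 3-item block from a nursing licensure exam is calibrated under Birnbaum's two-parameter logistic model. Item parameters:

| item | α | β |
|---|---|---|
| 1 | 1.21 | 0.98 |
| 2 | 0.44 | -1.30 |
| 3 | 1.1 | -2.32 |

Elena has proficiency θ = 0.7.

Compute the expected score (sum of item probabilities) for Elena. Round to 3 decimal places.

P(θ) = 1 / (1 + exp(−α(θ − β)))
P_1 = 1/(1+e^{0.3388}) = 0.4161
P_2 = 1/(1+e^{-0.8800}) = 0.7068
P_3 = 1/(1+e^{-3.3220}) = 0.9652
E[score] = 0.4161 + 0.7068 + 0.9652 = 2.0881

2.088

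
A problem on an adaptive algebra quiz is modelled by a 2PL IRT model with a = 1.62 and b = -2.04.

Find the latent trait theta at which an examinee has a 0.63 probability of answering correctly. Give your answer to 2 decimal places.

P(theta) = 1 / (1 + exp(−a(theta − b)))
logit = ln(0.6300/0.3700) = 0.5322
theta = b + logit/(a) = -2.04 + 0.5322/1.6200 = -1.7115

-1.71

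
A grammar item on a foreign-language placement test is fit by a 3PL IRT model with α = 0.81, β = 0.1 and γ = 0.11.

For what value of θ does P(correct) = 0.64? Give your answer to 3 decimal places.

0.577

P(θ) = γ + (1 − γ) · 1 / (1 + exp(−α(θ − β)))
Remove guessing floor: (0.64 − 0.11)/(1 − 0.11) = 0.5955
logit = ln(0.5955/0.4045) = 0.3868
θ = β + logit/(α) = 0.1 + 0.3868/0.8100 = 0.5775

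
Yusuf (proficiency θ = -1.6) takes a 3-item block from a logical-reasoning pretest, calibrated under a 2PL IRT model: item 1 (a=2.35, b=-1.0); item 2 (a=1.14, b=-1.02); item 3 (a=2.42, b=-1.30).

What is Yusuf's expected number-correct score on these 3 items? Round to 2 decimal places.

0.86

P(θ) = 1 / (1 + exp(−a(θ − b)))
P_1 = 1/(1+e^{1.4100}) = 0.1962
P_2 = 1/(1+e^{0.6612}) = 0.3405
P_3 = 1/(1+e^{0.7260}) = 0.3261
E[score] = 0.1962 + 0.3405 + 0.3261 = 0.8628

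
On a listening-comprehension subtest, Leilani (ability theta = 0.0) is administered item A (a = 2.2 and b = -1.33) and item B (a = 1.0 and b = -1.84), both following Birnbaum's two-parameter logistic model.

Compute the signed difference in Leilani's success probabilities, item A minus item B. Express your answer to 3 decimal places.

0.086

P(theta) = 1 / (1 + exp(−a(theta − b)))
P_A = 0.9491
P_B = 0.8629
P_A − P_B = 0.0862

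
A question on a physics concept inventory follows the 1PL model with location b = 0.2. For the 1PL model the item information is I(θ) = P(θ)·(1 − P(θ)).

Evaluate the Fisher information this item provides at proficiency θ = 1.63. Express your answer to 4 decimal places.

0.1558

P = 1/(1+e^{-1.4300}) = 0.8069
P(1−P) = 0.8069 × 0.1931 = 0.1558
I = P(1−P) = 0.15581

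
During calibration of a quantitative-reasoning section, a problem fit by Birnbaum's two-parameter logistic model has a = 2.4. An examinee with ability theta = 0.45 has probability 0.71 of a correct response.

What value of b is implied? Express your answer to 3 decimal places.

0.077

P(theta) = 1 / (1 + exp(−a(theta − b)))
logit(0.71) = ln(0.71/0.29) = 0.8954
b = theta − logit/(a) = 0.45 − 0.8954/2.4000 = 0.0769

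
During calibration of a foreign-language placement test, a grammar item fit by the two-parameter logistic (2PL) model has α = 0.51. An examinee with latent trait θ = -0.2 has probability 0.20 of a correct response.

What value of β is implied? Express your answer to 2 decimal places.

P(θ) = 1 / (1 + exp(−α(θ − β)))
logit(0.20) = ln(0.20/0.80) = -1.3863
β = θ − logit/(α) = -0.2 − (-1.3863)/0.5100 = 2.5182

2.52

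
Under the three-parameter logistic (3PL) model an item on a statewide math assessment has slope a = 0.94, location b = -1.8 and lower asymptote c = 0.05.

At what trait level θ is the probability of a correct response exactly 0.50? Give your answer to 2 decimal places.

-1.91

P(θ) = c + (1 − c) · 1 / (1 + exp(−a(θ − b)))
Remove guessing floor: (0.50 − 0.05)/(1 − 0.05) = 0.4737
logit = ln(0.4737/0.5263) = -0.1054
θ = b + logit/(a) = -1.8 + (-0.1054)/0.9400 = -1.9121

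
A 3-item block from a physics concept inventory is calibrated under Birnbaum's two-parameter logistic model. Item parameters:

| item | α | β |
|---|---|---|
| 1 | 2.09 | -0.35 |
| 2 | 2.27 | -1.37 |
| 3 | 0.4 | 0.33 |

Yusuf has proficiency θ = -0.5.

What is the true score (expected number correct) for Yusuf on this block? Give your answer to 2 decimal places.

P(θ) = 1 / (1 + exp(−α(θ − β)))
P_1 = 1/(1+e^{0.3135}) = 0.4223
P_2 = 1/(1+e^{-1.9749}) = 0.8781
P_3 = 1/(1+e^{0.3320}) = 0.4178
E[score] = 0.4223 + 0.8781 + 0.4178 = 1.7182

1.72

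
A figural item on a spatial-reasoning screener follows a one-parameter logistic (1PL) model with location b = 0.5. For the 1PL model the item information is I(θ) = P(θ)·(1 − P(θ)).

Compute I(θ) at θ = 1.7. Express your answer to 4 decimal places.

0.1779

P = 1/(1+e^{-1.2000}) = 0.7685
P(1−P) = 0.7685 × 0.2315 = 0.1779
I = P(1−P) = 0.17789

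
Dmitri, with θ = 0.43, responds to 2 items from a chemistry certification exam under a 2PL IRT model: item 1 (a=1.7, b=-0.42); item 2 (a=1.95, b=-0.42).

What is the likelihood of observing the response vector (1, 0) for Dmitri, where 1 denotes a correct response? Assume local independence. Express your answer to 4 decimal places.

P(θ) = 1 / (1 + exp(−a(θ − b)))
P_1 = 1/(1+e^{-1.4450}) = 0.8092
P_2 = 1/(1+e^{-1.6575}) = 0.8399
L = P_1 × (1−P_2) = 0.8092 × 0.1601 = 0.12956

0.1296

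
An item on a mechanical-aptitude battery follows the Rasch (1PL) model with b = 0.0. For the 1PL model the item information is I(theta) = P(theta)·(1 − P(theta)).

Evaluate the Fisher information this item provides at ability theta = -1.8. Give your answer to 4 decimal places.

P = 1/(1+e^{1.8000}) = 0.1419
P(1−P) = 0.1419 × 0.8581 = 0.1217
I = P(1−P) = 0.12173

0.1217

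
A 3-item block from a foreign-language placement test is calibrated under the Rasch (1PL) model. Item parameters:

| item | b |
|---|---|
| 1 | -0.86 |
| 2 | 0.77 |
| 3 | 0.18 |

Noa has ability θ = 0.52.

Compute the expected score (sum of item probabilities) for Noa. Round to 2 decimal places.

P(θ) = 1 / (1 + exp(−(θ − b)))
P_1 = 1/(1+e^{-1.3800}) = 0.7990
P_2 = 1/(1+e^{0.2500}) = 0.4378
P_3 = 1/(1+e^{-0.3400}) = 0.5842
E[score] = 0.7990 + 0.4378 + 0.5842 = 1.8210

1.82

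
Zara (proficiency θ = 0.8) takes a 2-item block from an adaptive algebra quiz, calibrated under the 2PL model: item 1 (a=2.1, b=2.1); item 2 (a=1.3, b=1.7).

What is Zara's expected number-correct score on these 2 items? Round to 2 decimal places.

0.30

P(θ) = 1 / (1 + exp(−a(θ − b)))
P_1 = 1/(1+e^{2.7300}) = 0.0612
P_2 = 1/(1+e^{1.1700}) = 0.2369
E[score] = 0.0612 + 0.2369 = 0.2981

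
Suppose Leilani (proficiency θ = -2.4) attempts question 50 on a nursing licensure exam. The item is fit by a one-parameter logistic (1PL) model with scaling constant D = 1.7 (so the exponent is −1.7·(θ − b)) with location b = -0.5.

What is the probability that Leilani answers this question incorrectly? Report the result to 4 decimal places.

0.9619

P(θ) = 1 / (1 + exp(−D·(θ − b)))
Exponent: 1.7 × (-2.4 − (-0.5)) = -3.2300
1/(1 + e^{3.2300}) = 0.0381
P = 0.0381
P(incorrect) = 1 − 0.0381 = 0.9619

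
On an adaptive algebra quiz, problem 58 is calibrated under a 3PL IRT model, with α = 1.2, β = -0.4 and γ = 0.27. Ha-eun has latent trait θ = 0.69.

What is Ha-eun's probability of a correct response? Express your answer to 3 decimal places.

P(θ) = γ + (1 − γ) · 1 / (1 + exp(−α(θ − β)))
Exponent: 1.2 × (0.69 − (-0.4)) = 1.3080
1/(1 + e^{-1.3080}) = 0.7872
P = 0.27 + 0.73 × 0.7872 = 0.8446

0.845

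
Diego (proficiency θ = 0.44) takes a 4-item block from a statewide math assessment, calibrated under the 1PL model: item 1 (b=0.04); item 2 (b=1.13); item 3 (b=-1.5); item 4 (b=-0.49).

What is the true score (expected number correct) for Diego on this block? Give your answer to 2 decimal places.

2.52

P(θ) = 1 / (1 + exp(−(θ − b)))
P_1 = 1/(1+e^{-0.4000}) = 0.5987
P_2 = 1/(1+e^{0.6900}) = 0.3340
P_3 = 1/(1+e^{-1.9400}) = 0.8744
P_4 = 1/(1+e^{-0.9300}) = 0.7171
E[score] = 0.5987 + 0.3340 + 0.8744 + 0.7171 = 2.5241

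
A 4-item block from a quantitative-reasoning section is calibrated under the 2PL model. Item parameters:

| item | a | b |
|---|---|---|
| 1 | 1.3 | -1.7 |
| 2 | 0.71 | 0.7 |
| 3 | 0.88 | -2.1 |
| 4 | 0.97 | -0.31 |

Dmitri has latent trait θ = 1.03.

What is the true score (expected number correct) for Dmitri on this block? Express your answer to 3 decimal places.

3.256

P(θ) = 1 / (1 + exp(−a(θ − b)))
P_1 = 1/(1+e^{-3.5490}) = 0.9721
P_2 = 1/(1+e^{-0.2343}) = 0.5583
P_3 = 1/(1+e^{-2.7544}) = 0.9402
P_4 = 1/(1+e^{-1.2998}) = 0.7858
E[score] = 0.9721 + 0.5583 + 0.9402 + 0.7858 = 3.2563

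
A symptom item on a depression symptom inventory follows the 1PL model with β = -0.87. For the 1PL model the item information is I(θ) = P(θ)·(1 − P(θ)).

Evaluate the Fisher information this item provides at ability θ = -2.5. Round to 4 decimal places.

0.1370

P = 1/(1+e^{1.6300}) = 0.1638
P(1−P) = 0.1638 × 0.8362 = 0.1370
I = P(1−P) = 0.13699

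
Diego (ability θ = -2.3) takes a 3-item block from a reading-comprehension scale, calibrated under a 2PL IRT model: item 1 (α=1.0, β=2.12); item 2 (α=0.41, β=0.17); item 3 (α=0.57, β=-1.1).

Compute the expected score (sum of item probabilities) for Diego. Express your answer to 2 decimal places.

P(θ) = 1 / (1 + exp(−α(θ − β)))
P_1 = 1/(1+e^{4.4200}) = 0.0119
P_2 = 1/(1+e^{1.0127}) = 0.2665
P_3 = 1/(1+e^{0.6840}) = 0.3354
E[score] = 0.0119 + 0.2665 + 0.3354 = 0.6137

0.61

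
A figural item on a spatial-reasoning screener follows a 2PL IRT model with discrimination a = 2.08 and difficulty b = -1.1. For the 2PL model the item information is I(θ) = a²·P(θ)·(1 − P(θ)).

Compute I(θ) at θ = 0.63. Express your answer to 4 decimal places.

P = 1/(1+e^{-3.5984}) = 0.9734
P(1−P) = 0.9734 × 0.0266 = 0.0259
I = a² × P(1−P) = 2.08² × 0.0259 = 0.11218

0.1122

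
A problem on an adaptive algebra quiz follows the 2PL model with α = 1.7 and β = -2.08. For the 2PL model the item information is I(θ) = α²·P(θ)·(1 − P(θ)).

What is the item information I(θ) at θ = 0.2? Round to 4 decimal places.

0.0575

P = 1/(1+e^{-3.8760}) = 0.9797
P(1−P) = 0.9797 × 0.0203 = 0.0199
I = α² × P(1−P) = 1.7² × 0.0199 = 0.05751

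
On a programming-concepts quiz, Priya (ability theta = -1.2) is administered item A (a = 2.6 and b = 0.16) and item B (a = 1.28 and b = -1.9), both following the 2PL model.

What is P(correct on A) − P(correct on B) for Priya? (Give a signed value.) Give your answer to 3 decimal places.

-0.682

P(theta) = 1 / (1 + exp(−a(theta − b)))
P_A = 0.0283
P_B = 0.7101
P_A − P_B = -0.6818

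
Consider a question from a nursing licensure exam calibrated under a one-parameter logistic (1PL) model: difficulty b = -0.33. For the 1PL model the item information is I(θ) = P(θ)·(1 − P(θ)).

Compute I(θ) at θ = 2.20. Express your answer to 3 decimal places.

P = 1/(1+e^{-2.5300}) = 0.9262
P(1−P) = 0.9262 × 0.0738 = 0.0683
I = P(1−P) = 0.06834

0.068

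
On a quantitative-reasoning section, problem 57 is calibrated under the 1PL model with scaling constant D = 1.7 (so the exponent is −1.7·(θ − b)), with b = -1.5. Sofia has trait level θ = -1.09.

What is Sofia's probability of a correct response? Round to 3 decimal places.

0.668

P(θ) = 1 / (1 + exp(−D·(θ − b)))
Exponent: 1.7 × (-1.09 − (-1.5)) = 0.6970
1/(1 + e^{-0.6970}) = 0.6675
P = 0.6675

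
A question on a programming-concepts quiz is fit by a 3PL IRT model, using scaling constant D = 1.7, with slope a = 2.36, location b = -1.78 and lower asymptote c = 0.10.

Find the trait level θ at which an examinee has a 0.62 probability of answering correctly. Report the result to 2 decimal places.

-1.70

P(θ) = c + (1 − c) · 1 / (1 + exp(−D·a(θ − b)))
Remove guessing floor: (0.62 − 0.10)/(1 − 0.10) = 0.5778
logit = ln(0.5778/0.4222) = 0.3137
θ = b + logit/(1.7·a) = -1.78 + 0.3137/4.0120 = -1.7018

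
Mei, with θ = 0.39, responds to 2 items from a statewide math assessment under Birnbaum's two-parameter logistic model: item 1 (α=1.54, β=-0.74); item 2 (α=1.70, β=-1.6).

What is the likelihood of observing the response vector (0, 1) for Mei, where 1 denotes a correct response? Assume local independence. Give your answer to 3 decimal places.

0.144

P(θ) = 1 / (1 + exp(−α(θ − β)))
P_1 = 1/(1+e^{-1.7402}) = 0.8507
P_2 = 1/(1+e^{-3.3830}) = 0.9672
L = (1−P_1) × P_2 = 0.1493 × 0.9672 = 0.14439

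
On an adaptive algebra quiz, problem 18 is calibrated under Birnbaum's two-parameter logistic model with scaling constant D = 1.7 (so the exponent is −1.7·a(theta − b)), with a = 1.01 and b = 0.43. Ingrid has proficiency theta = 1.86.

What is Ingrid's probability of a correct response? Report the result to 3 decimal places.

0.921

P(theta) = 1 / (1 + exp(−D·a(theta − b)))
Exponent: 1.7 × 1.01 × (1.86 − 0.43) = 2.4553
1/(1 + e^{-2.4553}) = 0.9209
P = 0.9209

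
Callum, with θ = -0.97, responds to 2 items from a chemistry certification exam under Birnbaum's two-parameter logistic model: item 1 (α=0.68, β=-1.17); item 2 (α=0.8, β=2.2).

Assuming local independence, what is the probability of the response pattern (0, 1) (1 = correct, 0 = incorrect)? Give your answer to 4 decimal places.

P(θ) = 1 / (1 + exp(−α(θ − β)))
P_1 = 1/(1+e^{-0.1360}) = 0.5339
P_2 = 1/(1+e^{2.5360}) = 0.0734
L = (1−P_1) × P_2 = 0.4661 × 0.0734 = 0.03420

0.0342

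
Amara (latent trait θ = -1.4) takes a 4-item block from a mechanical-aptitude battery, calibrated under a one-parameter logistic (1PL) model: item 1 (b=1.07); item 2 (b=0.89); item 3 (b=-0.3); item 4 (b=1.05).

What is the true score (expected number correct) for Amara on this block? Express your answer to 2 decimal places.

0.50

P(θ) = 1 / (1 + exp(−(θ − b)))
P_1 = 1/(1+e^{2.4700}) = 0.0780
P_2 = 1/(1+e^{2.2900}) = 0.0920
P_3 = 1/(1+e^{1.1000}) = 0.2497
P_4 = 1/(1+e^{2.4500}) = 0.0794
E[score] = 0.0780 + 0.0920 + 0.2497 + 0.0794 = 0.4991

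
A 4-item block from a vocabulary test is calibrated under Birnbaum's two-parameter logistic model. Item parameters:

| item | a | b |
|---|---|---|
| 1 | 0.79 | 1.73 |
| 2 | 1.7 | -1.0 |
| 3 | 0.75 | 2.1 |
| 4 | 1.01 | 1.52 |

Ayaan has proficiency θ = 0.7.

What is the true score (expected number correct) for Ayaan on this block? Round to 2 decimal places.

P(θ) = 1 / (1 + exp(−a(θ − b)))
P_1 = 1/(1+e^{0.8137}) = 0.3071
P_2 = 1/(1+e^{-2.8900}) = 0.9473
P_3 = 1/(1+e^{1.0500}) = 0.2592
P_4 = 1/(1+e^{0.8282}) = 0.3040
E[score] = 0.3071 + 0.9473 + 0.2592 + 0.3040 = 1.8177

1.82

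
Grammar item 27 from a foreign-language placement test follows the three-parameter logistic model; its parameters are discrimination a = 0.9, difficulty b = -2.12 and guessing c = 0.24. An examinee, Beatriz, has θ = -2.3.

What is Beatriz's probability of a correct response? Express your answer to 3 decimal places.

0.589

P(θ) = c + (1 − c) · 1 / (1 + exp(−a(θ − b)))
Exponent: 0.9 × (-2.3 − (-2.12)) = -0.1620
1/(1 + e^{0.1620}) = 0.4596
P = 0.24 + 0.76 × 0.4596 = 0.5893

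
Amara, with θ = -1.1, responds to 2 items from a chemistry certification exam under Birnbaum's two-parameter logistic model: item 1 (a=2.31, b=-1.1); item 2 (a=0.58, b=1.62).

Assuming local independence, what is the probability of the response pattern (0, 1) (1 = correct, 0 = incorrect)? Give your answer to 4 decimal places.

0.0856

P(θ) = 1 / (1 + exp(−a(θ − b)))
P_1 = 1/(1+e^{0.0000}) = 0.5000
P_2 = 1/(1+e^{1.5776}) = 0.1711
L = (1−P_1) × P_2 = 0.5000 × 0.1711 = 0.08557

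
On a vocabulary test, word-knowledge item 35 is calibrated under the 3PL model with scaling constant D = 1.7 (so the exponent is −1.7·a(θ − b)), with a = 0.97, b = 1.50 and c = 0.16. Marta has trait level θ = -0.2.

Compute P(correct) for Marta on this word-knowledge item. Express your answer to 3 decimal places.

0.208

P(θ) = c + (1 − c) · 1 / (1 + exp(−D·a(θ − b)))
Exponent: 1.7 × 0.97 × (-0.2 − 1.50) = -2.8033
1/(1 + e^{2.8033}) = 0.0571
P = 0.16 + 0.84 × 0.0571 = 0.2080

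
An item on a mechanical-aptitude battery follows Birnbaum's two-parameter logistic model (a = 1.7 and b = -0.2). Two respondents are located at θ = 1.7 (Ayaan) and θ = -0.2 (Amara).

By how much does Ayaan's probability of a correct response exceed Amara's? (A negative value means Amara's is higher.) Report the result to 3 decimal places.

P(θ) = 1 / (1 + exp(−a(θ − b)))
P(Ayaan) = 0.9619  [exponent 3.2300]
P(Amara) = 0.5000  [exponent 0.0000]
Difference = 0.9619 − 0.5000 = 0.4619

0.462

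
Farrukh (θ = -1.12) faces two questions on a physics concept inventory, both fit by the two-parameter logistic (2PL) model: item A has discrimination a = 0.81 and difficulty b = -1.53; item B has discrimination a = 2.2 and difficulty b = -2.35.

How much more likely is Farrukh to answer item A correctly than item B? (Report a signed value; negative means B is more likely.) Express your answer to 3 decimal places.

-0.355

P(θ) = 1 / (1 + exp(−a(θ − b)))
P_A = 0.5823
P_B = 0.9374
P_A − P_B = -0.3551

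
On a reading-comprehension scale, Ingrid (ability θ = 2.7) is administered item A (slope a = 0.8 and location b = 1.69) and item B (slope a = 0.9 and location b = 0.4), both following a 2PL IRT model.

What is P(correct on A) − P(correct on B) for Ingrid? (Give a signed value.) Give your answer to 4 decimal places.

-0.1963

P(θ) = 1 / (1 + exp(−a(θ − b)))
P_A = 0.6917
P_B = 0.8880
P_A − P_B = -0.1963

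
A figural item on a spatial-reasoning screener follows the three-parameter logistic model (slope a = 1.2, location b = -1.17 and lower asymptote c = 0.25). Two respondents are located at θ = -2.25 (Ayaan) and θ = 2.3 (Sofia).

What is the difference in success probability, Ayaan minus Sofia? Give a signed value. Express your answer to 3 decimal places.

P(θ) = c + (1 − c) · 1 / (1 + exp(−a(θ − b)))
P(Ayaan) = 0.4111  [exponent -1.2960]
P(Sofia) = 0.9885  [exponent 4.1640]
Difference = 0.4111 − 0.9885 = -0.5774

-0.577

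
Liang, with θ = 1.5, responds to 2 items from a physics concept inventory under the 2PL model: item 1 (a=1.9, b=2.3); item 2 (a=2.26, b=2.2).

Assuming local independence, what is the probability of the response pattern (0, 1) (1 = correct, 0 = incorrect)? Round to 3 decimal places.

P(θ) = 1 / (1 + exp(−a(θ − b)))
P_1 = 1/(1+e^{1.5200}) = 0.1795
P_2 = 1/(1+e^{1.5820}) = 0.1705
L = (1−P_1) × P_2 = 0.8205 × 0.1705 = 0.13991

0.140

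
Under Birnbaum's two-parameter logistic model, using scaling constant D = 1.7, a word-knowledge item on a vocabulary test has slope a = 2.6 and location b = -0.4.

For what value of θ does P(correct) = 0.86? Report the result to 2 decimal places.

P(θ) = 1 / (1 + exp(−D·a(θ − b)))
logit = ln(0.8600/0.1400) = 1.8153
θ = b + logit/(1.7·a) = -0.4 + 1.8153/4.4200 = 0.0107

0.01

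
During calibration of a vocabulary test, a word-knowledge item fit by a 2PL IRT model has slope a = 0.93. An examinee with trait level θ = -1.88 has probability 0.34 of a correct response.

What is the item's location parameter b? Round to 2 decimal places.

-1.17

P(θ) = 1 / (1 + exp(−a(θ − b)))
logit(0.34) = ln(0.34/0.66) = -0.6633
b = θ − logit/(a) = -1.88 − (-0.6633)/0.9300 = -1.1668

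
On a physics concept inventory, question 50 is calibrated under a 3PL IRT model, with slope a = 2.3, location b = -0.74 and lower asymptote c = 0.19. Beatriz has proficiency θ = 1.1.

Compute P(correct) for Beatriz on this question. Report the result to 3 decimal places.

P(θ) = c + (1 − c) · 1 / (1 + exp(−a(θ − b)))
Exponent: 2.3 × (1.1 − (-0.74)) = 4.2320
1/(1 + e^{-4.2320}) = 0.9857
P = 0.19 + 0.81 × 0.9857 = 0.9884

0.988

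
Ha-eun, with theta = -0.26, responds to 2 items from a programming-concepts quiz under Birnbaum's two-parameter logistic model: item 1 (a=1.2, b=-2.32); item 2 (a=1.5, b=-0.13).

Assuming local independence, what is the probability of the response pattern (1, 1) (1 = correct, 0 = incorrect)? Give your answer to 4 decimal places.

P(theta) = 1 / (1 + exp(−a(theta − b)))
P_1 = 1/(1+e^{-2.4720}) = 0.9222
P_2 = 1/(1+e^{0.1950}) = 0.4514
L = P_1 × P_2 = 0.9222 × 0.4514 = 0.41626

0.4163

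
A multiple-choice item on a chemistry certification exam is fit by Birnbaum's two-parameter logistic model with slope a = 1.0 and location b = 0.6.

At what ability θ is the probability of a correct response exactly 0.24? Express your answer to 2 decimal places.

-0.55

P(θ) = 1 / (1 + exp(−a(θ − b)))
logit = ln(0.2400/0.7600) = -1.1527
θ = b + logit/(a) = 0.6 + (-1.1527)/1.0000 = -0.5527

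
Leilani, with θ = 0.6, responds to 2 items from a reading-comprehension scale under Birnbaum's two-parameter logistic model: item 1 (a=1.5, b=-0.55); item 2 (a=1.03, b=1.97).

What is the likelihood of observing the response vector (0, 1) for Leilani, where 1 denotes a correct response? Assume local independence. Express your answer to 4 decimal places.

0.0296

P(θ) = 1 / (1 + exp(−a(θ − b)))
P_1 = 1/(1+e^{-1.7250}) = 0.8488
P_2 = 1/(1+e^{1.4111}) = 0.1961
L = (1−P_1) × P_2 = 0.1512 × 0.1961 = 0.02965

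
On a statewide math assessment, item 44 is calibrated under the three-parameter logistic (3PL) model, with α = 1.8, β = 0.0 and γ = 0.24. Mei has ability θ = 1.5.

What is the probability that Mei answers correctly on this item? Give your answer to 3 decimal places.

0.952

P(θ) = γ + (1 − γ) · 1 / (1 + exp(−α(θ − β)))
Exponent: 1.8 × (1.5 − 0.0) = 2.7000
1/(1 + e^{-2.7000}) = 0.9370
P = 0.24 + 0.76 × 0.9370 = 0.9521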